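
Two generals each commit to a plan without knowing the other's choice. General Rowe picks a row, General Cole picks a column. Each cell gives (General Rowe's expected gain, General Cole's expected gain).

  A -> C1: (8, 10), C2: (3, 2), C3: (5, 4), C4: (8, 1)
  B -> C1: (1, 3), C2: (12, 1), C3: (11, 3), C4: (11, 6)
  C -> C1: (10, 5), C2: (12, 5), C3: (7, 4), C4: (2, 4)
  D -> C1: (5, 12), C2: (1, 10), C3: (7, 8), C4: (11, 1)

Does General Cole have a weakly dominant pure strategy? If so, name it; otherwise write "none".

none

C1 fails to dominate C4 at B (3<6).
C2 fails to dominate C1 at A (2<10).
C3 fails to dominate C1 at A (4<10).
C4 fails to dominate C1 at A (1<10).
No single strategy dominates all the others.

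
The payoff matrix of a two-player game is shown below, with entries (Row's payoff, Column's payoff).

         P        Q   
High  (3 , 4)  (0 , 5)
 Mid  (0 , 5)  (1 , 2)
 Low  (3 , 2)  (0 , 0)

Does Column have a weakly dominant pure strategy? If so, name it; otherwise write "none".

none

P fails to dominate Q at High (4<5).
Q fails to dominate P at Mid (2<5).
No single strategy dominates all the others.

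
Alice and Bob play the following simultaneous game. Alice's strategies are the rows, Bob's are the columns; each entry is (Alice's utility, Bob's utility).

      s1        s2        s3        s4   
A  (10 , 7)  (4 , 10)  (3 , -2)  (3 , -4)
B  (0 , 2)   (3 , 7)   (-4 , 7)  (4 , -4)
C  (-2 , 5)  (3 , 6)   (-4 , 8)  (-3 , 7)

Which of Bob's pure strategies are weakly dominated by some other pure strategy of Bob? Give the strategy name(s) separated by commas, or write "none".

s2 weakly dominates s1 — A: 10>7, B: 7>2, C: 6>5.
s2 is not dominated — it holds its own against s1 at A (10>7); s3 at A (10>-2); s4 at A (10>-4).
Nothing dominates s3: s1 at B (7>2); s2 at C (8>6); s4 at A (-2>-4).
s3 weakly dominates s4 — A: -2>-4, B: 7>-4, C: 8>7.

s1, s4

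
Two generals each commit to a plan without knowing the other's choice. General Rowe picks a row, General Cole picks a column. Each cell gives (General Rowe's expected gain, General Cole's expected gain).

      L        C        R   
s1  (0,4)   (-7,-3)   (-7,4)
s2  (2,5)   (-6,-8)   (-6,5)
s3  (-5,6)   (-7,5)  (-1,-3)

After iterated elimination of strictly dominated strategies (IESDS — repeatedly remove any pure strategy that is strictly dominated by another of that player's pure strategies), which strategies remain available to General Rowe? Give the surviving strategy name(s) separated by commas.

For General Rowe, s2 strictly dominates s1 on the remaining columns (L: 2>0, C: -6>-7, R: -6>-7); eliminate s1.
General Cole's strategy C is strictly dominated by L (s2: 5>-8, s3: 6>5) and is removed.
Among the remaining strategies, none is strictly dominated by another pure strategy of the same player, so the elimination stops.
Surviving strategies — General Rowe: {s2, s3}; General Cole: {L, R}.

s2, s3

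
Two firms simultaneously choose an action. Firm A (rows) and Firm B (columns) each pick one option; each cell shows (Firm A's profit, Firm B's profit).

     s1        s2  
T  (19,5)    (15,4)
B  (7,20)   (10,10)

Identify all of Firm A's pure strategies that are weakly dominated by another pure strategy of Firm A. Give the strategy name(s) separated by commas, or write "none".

T is not dominated — it holds its own against B at s1 (19>7).
B: dominated, since T does at least as well everywhere (s1: 19>7, s2: 15>10).

B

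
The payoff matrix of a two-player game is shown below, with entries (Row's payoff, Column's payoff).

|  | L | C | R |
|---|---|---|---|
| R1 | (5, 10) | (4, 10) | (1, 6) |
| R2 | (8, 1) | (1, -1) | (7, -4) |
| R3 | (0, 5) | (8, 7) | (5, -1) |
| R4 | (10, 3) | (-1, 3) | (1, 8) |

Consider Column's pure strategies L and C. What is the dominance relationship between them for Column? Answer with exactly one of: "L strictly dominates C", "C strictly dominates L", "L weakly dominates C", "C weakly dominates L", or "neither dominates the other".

neither dominates the other

L's payoffs vs C's, by Row's action — R1: 10=10, R2: 1>-1, R3: 5<7, R4: 3=3.
L does better at R2 but worse at R3; neither strategy dominates the other.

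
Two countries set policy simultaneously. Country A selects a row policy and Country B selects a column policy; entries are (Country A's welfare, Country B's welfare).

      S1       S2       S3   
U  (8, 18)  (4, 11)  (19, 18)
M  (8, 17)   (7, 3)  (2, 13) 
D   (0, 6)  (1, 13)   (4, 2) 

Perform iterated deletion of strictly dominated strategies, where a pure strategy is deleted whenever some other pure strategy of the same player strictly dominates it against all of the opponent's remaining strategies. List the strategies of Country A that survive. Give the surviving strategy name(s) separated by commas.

Row D is eliminated: U beats it against every remaining column (S1: 8>0, S2: 4>1, S3: 19>4).
For Country B, S1 strictly dominates S2 on the remaining rows (U: 18>11, M: 17>3); eliminate S2.
Among the remaining strategies, none is strictly dominated by another pure strategy of the same player, so the elimination stops.
Surviving strategies — Country A: {U, M}; Country B: {S1, S3}.

U, M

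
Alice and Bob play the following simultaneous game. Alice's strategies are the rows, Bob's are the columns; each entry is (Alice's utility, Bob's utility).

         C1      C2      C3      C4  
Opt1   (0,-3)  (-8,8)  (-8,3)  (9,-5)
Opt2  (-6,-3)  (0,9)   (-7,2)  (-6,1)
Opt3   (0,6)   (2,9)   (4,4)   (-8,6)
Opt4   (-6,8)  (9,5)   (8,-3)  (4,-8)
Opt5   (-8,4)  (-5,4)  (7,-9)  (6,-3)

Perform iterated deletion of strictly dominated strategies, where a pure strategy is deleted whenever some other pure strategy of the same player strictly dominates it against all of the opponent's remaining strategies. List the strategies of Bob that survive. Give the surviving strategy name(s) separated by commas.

Bob's strategy C3 is strictly dominated by C2 (Opt1: 8>3, Opt2: 9>2, Opt3: 9>4, Opt4: 5>-3, Opt5: 4>-9) and is removed.
Bob's strategy C4 is strictly dominated by C2 (Opt1: 8>-5, Opt2: 9>1, Opt3: 9>6, Opt4: 5>-8, Opt5: 4>-3) and is removed.
Row Opt2 is eliminated: Opt3 beats it against every remaining column (C1: 0>-6, C2: 2>0).
For Alice, Opt3 strictly dominates Opt5 on the remaining columns (C1: 0>-8, C2: 2>-5); eliminate Opt5.
Among the remaining strategies, none is strictly dominated by another pure strategy of the same player, so the elimination stops.
Surviving strategies — Alice: {Opt1, Opt3, Opt4}; Bob: {C1, C2}.

C1, C2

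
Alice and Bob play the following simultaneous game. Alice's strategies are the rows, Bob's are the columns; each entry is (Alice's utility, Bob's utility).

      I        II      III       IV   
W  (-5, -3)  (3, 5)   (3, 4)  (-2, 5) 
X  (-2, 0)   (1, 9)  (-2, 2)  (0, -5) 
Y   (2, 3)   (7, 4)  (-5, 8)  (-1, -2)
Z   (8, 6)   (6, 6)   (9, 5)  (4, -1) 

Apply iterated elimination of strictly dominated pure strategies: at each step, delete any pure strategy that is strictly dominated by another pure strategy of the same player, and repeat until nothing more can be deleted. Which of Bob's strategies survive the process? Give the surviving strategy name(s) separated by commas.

I, II, III

Alice's strategy W is strictly dominated by Z (I: 8>-5, II: 6>3, III: 9>3, IV: 4>-2) and is removed.
Row X is eliminated: Z beats it against every remaining column (I: 8>-2, II: 6>1, III: 9>-2, IV: 4>0).
Column IV is eliminated: I beats it against every remaining row (Y: 3>-2, Z: 6>-1).
Among the remaining strategies, none is strictly dominated by another pure strategy of the same player, so the elimination stops.
Surviving strategies — Alice: {Y, Z}; Bob: {I, II, III}.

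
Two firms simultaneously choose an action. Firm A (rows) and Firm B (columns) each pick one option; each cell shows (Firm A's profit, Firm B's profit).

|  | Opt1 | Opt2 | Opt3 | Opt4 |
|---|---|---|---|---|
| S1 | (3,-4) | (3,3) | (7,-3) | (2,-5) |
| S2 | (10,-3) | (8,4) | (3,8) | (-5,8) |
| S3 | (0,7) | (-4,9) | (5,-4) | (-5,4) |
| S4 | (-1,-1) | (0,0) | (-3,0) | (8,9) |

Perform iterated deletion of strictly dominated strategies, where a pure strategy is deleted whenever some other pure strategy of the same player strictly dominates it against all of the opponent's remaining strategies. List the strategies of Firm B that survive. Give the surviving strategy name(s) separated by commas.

Row S3 is eliminated: S1 beats it against every remaining column (Opt1: 3>0, Opt2: 3>-4, Opt3: 7>5, Opt4: 2>-5).
Column Opt1 is eliminated: Opt2 beats it against every remaining row (S1: 3>-4, S2: 4>-3, S4: 0>-1).
Among the remaining strategies, none is strictly dominated by another pure strategy of the same player, so the elimination stops.
Surviving strategies — Firm A: {S1, S2, S4}; Firm B: {Opt2, Opt3, Opt4}.

Opt2, Opt3, Opt4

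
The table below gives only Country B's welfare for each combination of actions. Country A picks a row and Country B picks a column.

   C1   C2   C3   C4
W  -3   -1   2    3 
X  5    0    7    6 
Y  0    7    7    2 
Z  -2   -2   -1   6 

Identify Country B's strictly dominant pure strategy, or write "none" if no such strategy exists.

C1 fails to dominate C2 at W (-3<-1).
C2 fails to dominate C1 at X (0<5).
C3 fails to dominate C2 at Y (7=7).
C4 fails to dominate C2 at Y (2<7).
No single strategy dominates all the others.

none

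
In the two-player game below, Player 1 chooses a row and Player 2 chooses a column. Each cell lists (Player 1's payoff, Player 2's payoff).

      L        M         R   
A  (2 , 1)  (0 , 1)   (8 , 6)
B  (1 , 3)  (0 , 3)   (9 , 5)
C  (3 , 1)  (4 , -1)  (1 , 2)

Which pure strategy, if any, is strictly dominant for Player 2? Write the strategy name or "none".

R

R vs L: A: 6>1, B: 5>3, C: 2>1.
R vs M: A: 6>1, B: 5>3, C: 2>-1.
R strictly beats every other strategy against every opponent action, so it is strictly dominant.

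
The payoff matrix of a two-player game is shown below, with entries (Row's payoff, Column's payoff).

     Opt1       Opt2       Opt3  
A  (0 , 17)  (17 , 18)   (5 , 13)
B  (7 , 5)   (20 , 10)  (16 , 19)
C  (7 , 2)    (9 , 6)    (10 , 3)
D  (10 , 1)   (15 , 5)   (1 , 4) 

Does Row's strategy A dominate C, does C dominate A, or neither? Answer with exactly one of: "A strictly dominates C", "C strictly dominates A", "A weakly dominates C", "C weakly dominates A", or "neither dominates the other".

neither dominates the other

A's payoffs vs C's, by Column's action — Opt1: 0<7, Opt2: 17>9, Opt3: 5<10.
A does better at Opt2 but worse at Opt1, Opt3; neither strategy dominates the other.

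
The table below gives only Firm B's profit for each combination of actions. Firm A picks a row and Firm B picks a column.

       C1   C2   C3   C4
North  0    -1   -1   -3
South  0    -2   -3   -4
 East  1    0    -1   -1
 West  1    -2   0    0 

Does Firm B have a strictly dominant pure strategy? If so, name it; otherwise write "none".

C1 vs C2: North: 0>-1, South: 0>-2, East: 1>0, West: 1>-2.
C1 vs C3: North: 0>-1, South: 0>-3, East: 1>-1, West: 1>0.
C1 vs C4: North: 0>-3, South: 0>-4, East: 1>-1, West: 1>0.
C1 strictly beats every other strategy against every opponent action, so it is strictly dominant.

C1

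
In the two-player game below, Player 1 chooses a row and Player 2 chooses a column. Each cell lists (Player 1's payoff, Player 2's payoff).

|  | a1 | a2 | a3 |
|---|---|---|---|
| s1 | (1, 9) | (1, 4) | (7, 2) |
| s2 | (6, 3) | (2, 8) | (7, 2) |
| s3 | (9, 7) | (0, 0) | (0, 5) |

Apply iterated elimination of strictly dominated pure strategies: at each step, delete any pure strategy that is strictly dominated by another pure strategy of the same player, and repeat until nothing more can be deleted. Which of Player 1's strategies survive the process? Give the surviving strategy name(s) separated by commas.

Column a3 is eliminated: a1 beats it against every remaining row (s1: 9>2, s2: 3>2, s3: 7>5).
Row s1 is eliminated: s2 beats it against every remaining column (a1: 6>1, a2: 2>1).
Among the remaining strategies, none is strictly dominated by another pure strategy of the same player, so the elimination stops.
Surviving strategies — Player 1: {s2, s3}; Player 2: {a1, a2}.

s2, s3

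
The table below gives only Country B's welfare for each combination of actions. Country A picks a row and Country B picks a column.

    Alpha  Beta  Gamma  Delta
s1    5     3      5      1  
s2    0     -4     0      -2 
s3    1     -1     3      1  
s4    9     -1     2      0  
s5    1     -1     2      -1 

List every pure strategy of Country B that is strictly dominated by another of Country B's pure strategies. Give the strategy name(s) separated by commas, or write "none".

Nothing dominates Alpha: Beta at s1 (5>3); Gamma at s1 (5=5); Delta at s1 (5>1).
Beta: dominated, since Alpha does at least as well everywhere (s1: 5>3, s2: 0>-4, s3: 1>-1, s4: 9>-1, s5: 1>-1).
Gamma: no other strategy beats it everywhere (Alpha at s1 (5=5); Beta at s1 (5>3); Delta at s1 (5>1)).
Delta: dominated, since Gamma does at least as well everywhere (s1: 5>1, s2: 0>-2, s3: 3>1, s4: 2>0, s5: 2>-1).

Beta, Delta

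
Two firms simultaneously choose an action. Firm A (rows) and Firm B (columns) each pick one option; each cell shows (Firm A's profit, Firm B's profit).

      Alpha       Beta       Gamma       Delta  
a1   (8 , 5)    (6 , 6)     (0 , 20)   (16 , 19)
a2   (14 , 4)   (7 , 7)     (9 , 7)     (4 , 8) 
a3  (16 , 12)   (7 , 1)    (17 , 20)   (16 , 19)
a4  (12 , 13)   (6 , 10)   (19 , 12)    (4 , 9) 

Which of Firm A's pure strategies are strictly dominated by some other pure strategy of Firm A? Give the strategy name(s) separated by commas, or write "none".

a1: no other strategy beats it everywhere (a2 at Delta (16>4); a3 at Delta (16=16); a4 at Beta (6=6)).
Nothing dominates a2: a1 at Alpha (14>8); a3 at Beta (7=7); a4 at Alpha (14>12).
Nothing dominates a3: a1 at Alpha (16>8); a2 at Alpha (16>14); a4 at Alpha (16>12).
Nothing dominates a4: a1 at Alpha (12>8); a2 at Gamma (19>9); a3 at Gamma (19>17).

none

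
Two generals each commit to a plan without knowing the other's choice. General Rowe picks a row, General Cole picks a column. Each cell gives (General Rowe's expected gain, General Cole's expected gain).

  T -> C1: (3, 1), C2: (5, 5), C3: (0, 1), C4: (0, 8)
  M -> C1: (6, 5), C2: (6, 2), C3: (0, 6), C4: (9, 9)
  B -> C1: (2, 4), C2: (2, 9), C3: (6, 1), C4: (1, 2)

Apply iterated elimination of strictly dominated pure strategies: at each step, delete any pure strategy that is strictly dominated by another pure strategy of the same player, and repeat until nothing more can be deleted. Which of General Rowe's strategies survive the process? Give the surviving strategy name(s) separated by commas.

For General Cole, C4 strictly dominates C3 on the remaining rows (T: 8>1, M: 9>6, B: 2>1); eliminate C3.
General Rowe's strategy T is strictly dominated by M (C1: 6>3, C2: 6>5, C4: 9>0) and is removed.
For General Rowe, M strictly dominates B on the remaining columns (C1: 6>2, C2: 6>2, C4: 9>1); eliminate B.
General Cole's strategy C1 is strictly dominated by C4 (M: 9>5) and is removed.
For General Cole, C4 strictly dominates C2 on the remaining rows (M: 9>2); eliminate C2.
Among the remaining strategies, none is strictly dominated by another pure strategy of the same player, so the elimination stops.
Surviving strategies — General Rowe: {M}; General Cole: {C4}.

M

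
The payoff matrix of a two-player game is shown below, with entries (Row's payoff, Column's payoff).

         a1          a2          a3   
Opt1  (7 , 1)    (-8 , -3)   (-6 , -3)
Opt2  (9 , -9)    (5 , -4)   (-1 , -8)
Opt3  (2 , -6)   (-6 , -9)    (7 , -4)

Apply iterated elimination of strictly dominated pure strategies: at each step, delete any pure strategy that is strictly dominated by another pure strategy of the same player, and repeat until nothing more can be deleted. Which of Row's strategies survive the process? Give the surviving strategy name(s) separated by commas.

Opt2, Opt3

Row Opt1 is eliminated: Opt2 beats it against every remaining column (a1: 9>7, a2: 5>-8, a3: -1>-6).
Column's strategy a1 is strictly dominated by a3 (Opt2: -8>-9, Opt3: -4>-6) and is removed.
Among the remaining strategies, none is strictly dominated by another pure strategy of the same player, so the elimination stops.
Surviving strategies — Row: {Opt2, Opt3}; Column: {a2, a3}.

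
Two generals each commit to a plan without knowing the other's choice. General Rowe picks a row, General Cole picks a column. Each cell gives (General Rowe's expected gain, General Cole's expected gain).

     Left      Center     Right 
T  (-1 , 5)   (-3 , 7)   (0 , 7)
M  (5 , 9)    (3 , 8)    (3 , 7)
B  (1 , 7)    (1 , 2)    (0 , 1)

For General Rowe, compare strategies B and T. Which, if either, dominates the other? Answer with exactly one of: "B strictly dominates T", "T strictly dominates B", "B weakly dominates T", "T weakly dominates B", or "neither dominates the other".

B weakly dominates T

B's payoffs vs T's, by General Cole's action — Left: 1>-1, Center: 1>-3, Right: 0=0.
B is at least as good everywhere and strictly better somewhere (tied only at Right), so B weakly but not strictly dominates T.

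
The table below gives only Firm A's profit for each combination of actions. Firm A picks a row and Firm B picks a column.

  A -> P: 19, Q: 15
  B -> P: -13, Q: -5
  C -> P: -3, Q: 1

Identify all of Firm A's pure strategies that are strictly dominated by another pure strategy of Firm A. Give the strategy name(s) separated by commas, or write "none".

A: no other strategy beats it everywhere (B at P (19>-13); C at P (19>-3)).
A strictly dominates B — P: 19>-13, Q: 15>-5.
C is strictly dominated by A (P: 19>-3, Q: 15>1).

B, C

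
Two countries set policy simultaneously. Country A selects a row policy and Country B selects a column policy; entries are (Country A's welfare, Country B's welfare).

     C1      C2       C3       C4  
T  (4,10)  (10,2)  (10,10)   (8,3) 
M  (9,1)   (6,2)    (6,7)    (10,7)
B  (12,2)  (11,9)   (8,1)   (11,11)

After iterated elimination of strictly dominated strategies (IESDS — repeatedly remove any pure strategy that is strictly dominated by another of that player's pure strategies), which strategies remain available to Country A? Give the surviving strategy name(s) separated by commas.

T, B

Country A's strategy M is strictly dominated by B (C1: 12>9, C2: 11>6, C3: 8>6, C4: 11>10) and is removed.
Country B's strategy C2 is strictly dominated by C4 (T: 3>2, B: 11>9) and is removed.
Among the remaining strategies, none is strictly dominated by another pure strategy of the same player, so the elimination stops.
Surviving strategies — Country A: {T, B}; Country B: {C1, C3, C4}.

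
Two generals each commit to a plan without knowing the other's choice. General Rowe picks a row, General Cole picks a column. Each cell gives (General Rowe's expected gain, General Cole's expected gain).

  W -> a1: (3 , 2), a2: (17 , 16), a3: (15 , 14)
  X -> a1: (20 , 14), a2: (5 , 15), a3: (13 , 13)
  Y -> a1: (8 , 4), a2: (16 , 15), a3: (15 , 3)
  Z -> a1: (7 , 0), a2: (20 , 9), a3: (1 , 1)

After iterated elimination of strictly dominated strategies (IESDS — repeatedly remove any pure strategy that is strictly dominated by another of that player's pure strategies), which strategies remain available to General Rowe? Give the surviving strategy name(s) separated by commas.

Z

For General Cole, a2 strictly dominates a1 on the remaining rows (W: 16>2, X: 15>14, Y: 15>4, Z: 9>0); eliminate a1.
Row X is eliminated: W beats it against every remaining column (a2: 17>5, a3: 15>13).
For General Cole, a2 strictly dominates a3 on the remaining rows (W: 16>14, Y: 15>3, Z: 9>1); eliminate a3.
For General Rowe, Z strictly dominates W on the remaining columns (a2: 20>17); eliminate W.
For General Rowe, Z strictly dominates Y on the remaining columns (a2: 20>16); eliminate Y.
Among the remaining strategies, none is strictly dominated by another pure strategy of the same player, so the elimination stops.
Surviving strategies — General Rowe: {Z}; General Cole: {a2}.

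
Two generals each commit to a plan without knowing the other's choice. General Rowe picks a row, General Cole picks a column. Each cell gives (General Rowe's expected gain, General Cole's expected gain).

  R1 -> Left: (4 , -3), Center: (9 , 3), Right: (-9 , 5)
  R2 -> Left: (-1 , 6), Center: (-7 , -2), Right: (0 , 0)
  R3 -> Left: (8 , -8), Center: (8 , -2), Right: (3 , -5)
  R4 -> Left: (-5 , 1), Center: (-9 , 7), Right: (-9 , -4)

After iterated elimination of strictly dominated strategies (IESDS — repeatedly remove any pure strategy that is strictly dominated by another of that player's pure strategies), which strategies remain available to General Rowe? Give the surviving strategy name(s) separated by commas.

General Rowe's strategy R2 is strictly dominated by R3 (Left: 8>-1, Center: 8>-7, Right: 3>0) and is removed.
General Rowe's strategy R4 is strictly dominated by R3 (Left: 8>-5, Center: 8>-9, Right: 3>-9) and is removed.
General Cole's strategy Left is strictly dominated by Center (R1: 3>-3, R3: -2>-8) and is removed.
Among the remaining strategies, none is strictly dominated by another pure strategy of the same player, so the elimination stops.
Surviving strategies — General Rowe: {R1, R3}; General Cole: {Center, Right}.

R1, R3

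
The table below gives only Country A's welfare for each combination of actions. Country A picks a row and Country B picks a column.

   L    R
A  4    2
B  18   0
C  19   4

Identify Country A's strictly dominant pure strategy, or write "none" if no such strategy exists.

C

C vs A: L: 19>4, R: 4>2.
C vs B: L: 19>18, R: 4>0.
C strictly beats every other strategy against every opponent action, so it is strictly dominant.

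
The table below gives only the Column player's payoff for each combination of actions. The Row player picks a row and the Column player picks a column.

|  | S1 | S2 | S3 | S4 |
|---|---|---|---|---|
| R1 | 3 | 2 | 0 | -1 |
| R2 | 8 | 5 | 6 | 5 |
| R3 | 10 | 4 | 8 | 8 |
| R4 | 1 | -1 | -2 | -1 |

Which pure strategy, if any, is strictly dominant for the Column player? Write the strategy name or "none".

S1 vs S2: R1: 3>2, R2: 8>5, R3: 10>4, R4: 1>-1.
S1 vs S3: R1: 3>0, R2: 8>6, R3: 10>8, R4: 1>-2.
S1 vs S4: R1: 3>-1, R2: 8>5, R3: 10>8, R4: 1>-1.
S1 strictly beats every other strategy against every opponent action, so it is strictly dominant.

S1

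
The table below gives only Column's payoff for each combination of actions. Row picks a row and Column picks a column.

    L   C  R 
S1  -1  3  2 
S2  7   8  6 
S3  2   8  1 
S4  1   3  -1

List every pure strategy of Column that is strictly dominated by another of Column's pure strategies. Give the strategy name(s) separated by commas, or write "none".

C strictly dominates L — S1: 3>-1, S2: 8>7, S3: 8>2, S4: 3>1.
C: no other strategy beats it everywhere (L at S1 (3>-1); R at S1 (3>2)).
R is strictly dominated by C (S1: 3>2, S2: 8>6, S3: 8>1, S4: 3>-1).

L, R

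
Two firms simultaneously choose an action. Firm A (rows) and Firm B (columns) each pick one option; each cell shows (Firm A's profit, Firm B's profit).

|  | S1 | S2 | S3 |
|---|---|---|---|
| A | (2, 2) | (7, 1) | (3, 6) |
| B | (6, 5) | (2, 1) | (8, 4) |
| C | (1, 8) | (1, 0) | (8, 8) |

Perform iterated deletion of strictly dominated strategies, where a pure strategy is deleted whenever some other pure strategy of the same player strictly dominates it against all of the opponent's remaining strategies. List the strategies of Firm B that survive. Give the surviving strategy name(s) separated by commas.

S1, S3

Column S2 is eliminated: S1 beats it against every remaining row (A: 2>1, B: 5>1, C: 8>0).
For Firm A, B strictly dominates A on the remaining columns (S1: 6>2, S3: 8>3); eliminate A.
Among the remaining strategies, none is strictly dominated by another pure strategy of the same player, so the elimination stops.
Surviving strategies — Firm A: {B, C}; Firm B: {S1, S3}.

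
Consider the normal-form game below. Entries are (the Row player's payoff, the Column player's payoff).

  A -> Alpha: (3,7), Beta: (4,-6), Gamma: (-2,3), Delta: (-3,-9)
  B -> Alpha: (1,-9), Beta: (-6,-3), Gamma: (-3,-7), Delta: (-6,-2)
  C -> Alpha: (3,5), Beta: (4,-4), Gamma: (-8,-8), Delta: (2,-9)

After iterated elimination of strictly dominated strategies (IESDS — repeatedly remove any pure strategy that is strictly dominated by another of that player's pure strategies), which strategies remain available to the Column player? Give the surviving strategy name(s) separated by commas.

Alpha

Row B is eliminated: A beats it against every remaining column (Alpha: 3>1, Beta: 4>-6, Gamma: -2>-3, Delta: -3>-6).
For the Column player, Alpha strictly dominates Beta on the remaining rows (A: 7>-6, C: 5>-4); eliminate Beta.
Column Gamma is eliminated: Alpha beats it against every remaining row (A: 7>3, C: 5>-8).
For the Column player, Alpha strictly dominates Delta on the remaining rows (A: 7>-9, C: 5>-9); eliminate Delta.
Among the remaining strategies, none is strictly dominated by another pure strategy of the same player, so the elimination stops.
Surviving strategies — the Row player: {A, C}; the Column player: {Alpha}.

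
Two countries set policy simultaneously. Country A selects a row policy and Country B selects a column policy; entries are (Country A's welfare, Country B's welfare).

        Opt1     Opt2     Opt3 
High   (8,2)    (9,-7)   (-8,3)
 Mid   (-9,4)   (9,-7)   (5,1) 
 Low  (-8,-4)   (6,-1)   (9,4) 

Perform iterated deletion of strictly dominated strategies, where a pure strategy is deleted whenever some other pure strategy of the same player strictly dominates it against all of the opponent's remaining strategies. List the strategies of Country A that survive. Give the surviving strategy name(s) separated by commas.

Column Opt2 is eliminated: Opt3 beats it against every remaining row (High: 3>-7, Mid: 1>-7, Low: 4>-1).
Row Mid is eliminated: Low beats it against every remaining column (Opt1: -8>-9, Opt3: 9>5).
For Country B, Opt3 strictly dominates Opt1 on the remaining rows (High: 3>2, Low: 4>-4); eliminate Opt1.
Row High is eliminated: Low beats it against every remaining column (Opt3: 9>-8).
Among the remaining strategies, none is strictly dominated by another pure strategy of the same player, so the elimination stops.
Surviving strategies — Country A: {Low}; Country B: {Opt3}.

Low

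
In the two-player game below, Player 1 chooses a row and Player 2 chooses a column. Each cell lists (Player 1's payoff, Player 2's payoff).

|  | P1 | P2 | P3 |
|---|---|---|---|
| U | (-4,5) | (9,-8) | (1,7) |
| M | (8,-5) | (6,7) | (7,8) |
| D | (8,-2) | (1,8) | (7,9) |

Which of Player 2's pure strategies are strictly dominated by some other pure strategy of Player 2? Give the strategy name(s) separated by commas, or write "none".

P1, P2

P1: dominated, since P3 does at least as well everywhere (U: 7>5, M: 8>-5, D: 9>-2).
P2 is strictly dominated by P3 (U: 7>-8, M: 8>7, D: 9>8).
P3 is not dominated — it holds its own against P1 at U (7>5); P2 at U (7>-8).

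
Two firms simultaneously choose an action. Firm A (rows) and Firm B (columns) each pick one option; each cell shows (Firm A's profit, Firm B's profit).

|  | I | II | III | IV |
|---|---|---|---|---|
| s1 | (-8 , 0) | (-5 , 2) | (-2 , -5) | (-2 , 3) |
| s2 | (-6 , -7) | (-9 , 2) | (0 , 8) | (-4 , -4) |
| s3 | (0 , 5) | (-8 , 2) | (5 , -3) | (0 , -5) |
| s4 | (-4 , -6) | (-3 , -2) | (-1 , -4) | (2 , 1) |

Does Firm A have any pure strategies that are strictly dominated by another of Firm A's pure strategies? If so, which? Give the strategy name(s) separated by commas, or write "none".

s1, s2

s4 strictly dominates s1 — I: -4>-8, II: -3>-5, III: -1>-2, IV: 2>-2.
s2 is strictly dominated by s3 (I: 0>-6, II: -8>-9, III: 5>0, IV: 0>-4).
Nothing dominates s3: s1 at I (0>-8); s2 at I (0>-6); s4 at I (0>-4).
Nothing dominates s4: s1 at I (-4>-8); s2 at I (-4>-6); s3 at II (-3>-8).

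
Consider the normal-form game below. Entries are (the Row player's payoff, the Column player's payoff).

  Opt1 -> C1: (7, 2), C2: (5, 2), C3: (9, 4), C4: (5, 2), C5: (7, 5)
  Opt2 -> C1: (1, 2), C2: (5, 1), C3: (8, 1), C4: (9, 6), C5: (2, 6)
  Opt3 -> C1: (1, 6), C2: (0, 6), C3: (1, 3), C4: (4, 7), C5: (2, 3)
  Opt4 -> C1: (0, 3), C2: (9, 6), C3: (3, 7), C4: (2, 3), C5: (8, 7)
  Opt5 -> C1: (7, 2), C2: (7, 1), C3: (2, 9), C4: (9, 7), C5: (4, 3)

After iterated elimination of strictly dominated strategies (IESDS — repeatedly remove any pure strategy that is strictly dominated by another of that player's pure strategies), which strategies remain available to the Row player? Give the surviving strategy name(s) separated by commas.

For the Row player, Opt1 strictly dominates Opt3 on the remaining columns (C1: 7>1, C2: 5>0, C3: 9>1, C4: 5>4, C5: 7>2); eliminate Opt3.
For the Column player, C5 strictly dominates C1 on the remaining rows (Opt1: 5>2, Opt2: 6>2, Opt4: 7>3, Opt5: 3>2); eliminate C1.
Column C2 is eliminated: C5 beats it against every remaining row (Opt1: 5>2, Opt2: 6>1, Opt4: 7>6, Opt5: 3>1).
Among the remaining strategies, none is strictly dominated by another pure strategy of the same player, so the elimination stops.
Surviving strategies — the Row player: {Opt1, Opt2, Opt4, Opt5}; the Column player: {C3, C4, C5}.

Opt1, Opt2, Opt4, Opt5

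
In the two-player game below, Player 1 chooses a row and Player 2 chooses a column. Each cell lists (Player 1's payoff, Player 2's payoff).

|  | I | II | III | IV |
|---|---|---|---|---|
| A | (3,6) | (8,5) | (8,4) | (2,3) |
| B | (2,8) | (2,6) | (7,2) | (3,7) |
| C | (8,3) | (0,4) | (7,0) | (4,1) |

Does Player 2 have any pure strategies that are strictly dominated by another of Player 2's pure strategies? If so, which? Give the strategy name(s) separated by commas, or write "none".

I: no other strategy beats it everywhere (II at A (6>5); III at A (6>4); IV at A (6>3)).
Nothing dominates II: I at C (4>3); III at A (5>4); IV at A (5>3).
III: dominated, since I does at least as well everywhere (A: 6>4, B: 8>2, C: 3>0).
I strictly dominates IV — A: 6>3, B: 8>7, C: 3>1.

III, IV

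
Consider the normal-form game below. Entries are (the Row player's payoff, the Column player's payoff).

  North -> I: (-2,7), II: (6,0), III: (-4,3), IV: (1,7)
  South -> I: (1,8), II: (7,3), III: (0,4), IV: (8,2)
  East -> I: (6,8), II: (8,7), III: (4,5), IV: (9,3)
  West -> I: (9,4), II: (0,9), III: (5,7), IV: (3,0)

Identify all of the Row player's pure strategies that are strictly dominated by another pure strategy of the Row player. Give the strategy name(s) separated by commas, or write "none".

South strictly dominates North — I: 1>-2, II: 7>6, III: 0>-4, IV: 8>1.
South is strictly dominated by East (I: 6>1, II: 8>7, III: 4>0, IV: 9>8).
Nothing dominates East: North at I (6>-2); South at I (6>1); West at II (8>0).
West is not dominated — it holds its own against North at I (9>-2); South at I (9>1); East at I (9>6).

North, South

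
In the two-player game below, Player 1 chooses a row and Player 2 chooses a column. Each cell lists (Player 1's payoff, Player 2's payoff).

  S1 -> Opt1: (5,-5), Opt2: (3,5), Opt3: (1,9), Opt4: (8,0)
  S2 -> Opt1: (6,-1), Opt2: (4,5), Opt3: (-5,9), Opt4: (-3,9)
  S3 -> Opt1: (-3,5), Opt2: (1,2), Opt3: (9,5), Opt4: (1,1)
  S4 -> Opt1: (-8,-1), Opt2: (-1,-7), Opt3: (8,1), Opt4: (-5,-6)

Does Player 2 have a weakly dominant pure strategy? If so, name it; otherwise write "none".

Opt3

Opt3 vs Opt1: S1: 9>-5, S2: 9>-1, S3: 5=5, S4: 1>-1.
Opt3 vs Opt2: S1: 9>5, S2: 9>5, S3: 5>2, S4: 1>-7.
Opt3 vs Opt4: S1: 9>0, S2: 9=9, S3: 5>1, S4: 1>-6.
Opt3 is at least as good as every other strategy against every opponent action, so it is weakly dominant.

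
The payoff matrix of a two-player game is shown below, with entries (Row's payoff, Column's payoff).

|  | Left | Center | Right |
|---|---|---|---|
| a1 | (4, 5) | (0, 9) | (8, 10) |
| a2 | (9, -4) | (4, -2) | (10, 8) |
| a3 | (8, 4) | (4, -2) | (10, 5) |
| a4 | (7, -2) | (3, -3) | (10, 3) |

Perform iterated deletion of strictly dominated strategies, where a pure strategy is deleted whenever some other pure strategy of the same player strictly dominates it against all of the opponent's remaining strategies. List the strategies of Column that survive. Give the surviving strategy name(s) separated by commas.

For Row, a2 strictly dominates a1 on the remaining columns (Left: 9>4, Center: 4>0, Right: 10>8); eliminate a1.
For Column, Right strictly dominates Left on the remaining rows (a2: 8>-4, a3: 5>4, a4: 3>-2); eliminate Left.
Column Center is eliminated: Right beats it against every remaining row (a2: 8>-2, a3: 5>-2, a4: 3>-3).
Among the remaining strategies, none is strictly dominated by another pure strategy of the same player, so the elimination stops.
Surviving strategies — Row: {a2, a3, a4}; Column: {Right}.

Right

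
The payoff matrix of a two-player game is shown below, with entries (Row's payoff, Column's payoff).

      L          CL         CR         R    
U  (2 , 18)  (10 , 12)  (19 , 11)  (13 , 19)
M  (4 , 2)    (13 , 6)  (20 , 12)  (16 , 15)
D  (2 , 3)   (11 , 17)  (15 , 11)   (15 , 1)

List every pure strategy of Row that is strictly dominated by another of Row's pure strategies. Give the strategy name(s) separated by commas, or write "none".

U: dominated, since M does at least as well everywhere (L: 4>2, CL: 13>10, CR: 20>19, R: 16>13).
Nothing dominates M: U at L (4>2); D at L (4>2).
D is strictly dominated by M (L: 4>2, CL: 13>11, CR: 20>15, R: 16>15).

U, D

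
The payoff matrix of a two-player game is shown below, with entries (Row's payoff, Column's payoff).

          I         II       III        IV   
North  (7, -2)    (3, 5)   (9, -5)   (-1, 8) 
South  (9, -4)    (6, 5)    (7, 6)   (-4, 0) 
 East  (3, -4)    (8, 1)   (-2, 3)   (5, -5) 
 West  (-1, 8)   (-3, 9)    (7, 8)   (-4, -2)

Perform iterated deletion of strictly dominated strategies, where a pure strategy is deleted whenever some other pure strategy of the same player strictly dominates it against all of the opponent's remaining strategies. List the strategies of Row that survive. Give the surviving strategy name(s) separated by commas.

Row's strategy West is strictly dominated by North (I: 7>-1, II: 3>-3, III: 9>7, IV: -1>-4) and is removed.
Column I is eliminated: II beats it against every remaining row (North: 5>-2, South: 5>-4, East: 1>-4).
Among the remaining strategies, none is strictly dominated by another pure strategy of the same player, so the elimination stops.
Surviving strategies — Row: {North, South, East}; Column: {II, III, IV}.

North, South, East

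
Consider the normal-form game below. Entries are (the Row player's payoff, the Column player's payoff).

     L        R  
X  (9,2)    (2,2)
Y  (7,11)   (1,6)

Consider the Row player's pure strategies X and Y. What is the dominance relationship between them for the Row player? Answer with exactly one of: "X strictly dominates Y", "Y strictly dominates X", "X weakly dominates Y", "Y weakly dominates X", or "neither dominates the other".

X strictly dominates Y

Compare X to Y across every action of the Column player: L: 9>7, R: 2>1.
Every comparison favours X, so X strictly dominates Y.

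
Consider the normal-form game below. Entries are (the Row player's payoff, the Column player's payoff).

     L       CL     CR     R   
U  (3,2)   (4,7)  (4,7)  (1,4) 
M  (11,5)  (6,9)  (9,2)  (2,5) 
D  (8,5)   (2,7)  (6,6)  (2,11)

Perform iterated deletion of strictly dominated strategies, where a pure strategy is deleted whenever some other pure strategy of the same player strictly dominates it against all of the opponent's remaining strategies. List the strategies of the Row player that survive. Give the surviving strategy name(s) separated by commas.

Row U is eliminated: M beats it against every remaining column (L: 11>3, CL: 6>4, CR: 9>4, R: 2>1).
Column L is eliminated: CL beats it against every remaining row (M: 9>5, D: 7>5).
The Column player's strategy CR is strictly dominated by CL (M: 9>2, D: 7>6) and is removed.
Among the remaining strategies, none is strictly dominated by another pure strategy of the same player, so the elimination stops.
Surviving strategies — the Row player: {M, D}; the Column player: {CL, R}.

M, D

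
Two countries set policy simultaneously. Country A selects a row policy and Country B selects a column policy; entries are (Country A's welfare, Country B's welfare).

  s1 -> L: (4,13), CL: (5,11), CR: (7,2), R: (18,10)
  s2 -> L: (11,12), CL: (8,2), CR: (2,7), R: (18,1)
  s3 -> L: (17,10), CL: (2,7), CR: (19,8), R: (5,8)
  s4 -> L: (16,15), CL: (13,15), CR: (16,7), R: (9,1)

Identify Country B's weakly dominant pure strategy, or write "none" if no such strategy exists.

L vs CL: s1: 13>11, s2: 12>2, s3: 10>7, s4: 15=15.
L vs CR: s1: 13>2, s2: 12>7, s3: 10>8, s4: 15>7.
L vs R: s1: 13>10, s2: 12>1, s3: 10>8, s4: 15>1.
L is at least as good as every other strategy against every opponent action, so it is weakly dominant.

L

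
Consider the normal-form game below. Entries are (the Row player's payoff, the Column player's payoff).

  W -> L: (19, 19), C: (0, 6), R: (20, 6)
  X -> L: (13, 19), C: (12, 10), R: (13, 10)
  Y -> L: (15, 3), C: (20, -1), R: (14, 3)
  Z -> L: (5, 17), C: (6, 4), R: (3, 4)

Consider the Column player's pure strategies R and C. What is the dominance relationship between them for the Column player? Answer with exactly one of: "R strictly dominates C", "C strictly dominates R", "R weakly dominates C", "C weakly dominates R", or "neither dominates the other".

R weakly dominates C

Compare R to C across each opponent action: W: 6=6, X: 10=10, Y: 3>-1, Z: 4=4.
R is at least as good everywhere and strictly better somewhere (tied only at W, X, Z), so R weakly but not strictly dominates C.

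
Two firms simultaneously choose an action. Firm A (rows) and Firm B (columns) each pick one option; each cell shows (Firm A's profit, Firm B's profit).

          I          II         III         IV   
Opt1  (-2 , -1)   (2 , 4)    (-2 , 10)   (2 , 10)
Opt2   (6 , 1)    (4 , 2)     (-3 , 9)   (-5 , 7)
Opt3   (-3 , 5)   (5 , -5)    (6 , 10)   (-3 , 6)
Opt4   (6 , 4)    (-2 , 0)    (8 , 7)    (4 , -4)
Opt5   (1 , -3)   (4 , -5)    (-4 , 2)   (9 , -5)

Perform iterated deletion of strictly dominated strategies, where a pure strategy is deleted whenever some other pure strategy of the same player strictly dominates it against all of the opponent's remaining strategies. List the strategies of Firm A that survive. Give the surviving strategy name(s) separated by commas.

Opt4

For Firm B, III strictly dominates I on the remaining rows (Opt1: 10>-1, Opt2: 9>1, Opt3: 10>5, Opt4: 7>4, Opt5: 2>-3); eliminate I.
For Firm A, Opt3 strictly dominates Opt2 on the remaining columns (II: 5>4, III: 6>-3, IV: -3>-5); eliminate Opt2.
Column II is eliminated: III beats it against every remaining row (Opt1: 10>4, Opt3: 10>-5, Opt4: 7>0, Opt5: 2>-5).
Firm A's strategy Opt1 is strictly dominated by Opt4 (III: 8>-2, IV: 4>2) and is removed.
For Firm A, Opt4 strictly dominates Opt3 on the remaining columns (III: 8>6, IV: 4>-3); eliminate Opt3.
Firm B's strategy IV is strictly dominated by III (Opt4: 7>-4, Opt5: 2>-5) and is removed.
Firm A's strategy Opt5 is strictly dominated by Opt4 (III: 8>-4) and is removed.
Among the remaining strategies, none is strictly dominated by another pure strategy of the same player, so the elimination stops.
Surviving strategies — Firm A: {Opt4}; Firm B: {III}.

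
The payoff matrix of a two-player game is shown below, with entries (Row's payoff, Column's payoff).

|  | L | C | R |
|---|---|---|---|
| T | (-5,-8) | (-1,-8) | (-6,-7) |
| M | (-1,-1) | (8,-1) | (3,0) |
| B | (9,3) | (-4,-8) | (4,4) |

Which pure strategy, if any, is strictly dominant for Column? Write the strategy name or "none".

R vs L: T: -7>-8, M: 0>-1, B: 4>3.
R vs C: T: -7>-8, M: 0>-1, B: 4>-8.
R strictly beats every other strategy against every opponent action, so it is strictly dominant.

R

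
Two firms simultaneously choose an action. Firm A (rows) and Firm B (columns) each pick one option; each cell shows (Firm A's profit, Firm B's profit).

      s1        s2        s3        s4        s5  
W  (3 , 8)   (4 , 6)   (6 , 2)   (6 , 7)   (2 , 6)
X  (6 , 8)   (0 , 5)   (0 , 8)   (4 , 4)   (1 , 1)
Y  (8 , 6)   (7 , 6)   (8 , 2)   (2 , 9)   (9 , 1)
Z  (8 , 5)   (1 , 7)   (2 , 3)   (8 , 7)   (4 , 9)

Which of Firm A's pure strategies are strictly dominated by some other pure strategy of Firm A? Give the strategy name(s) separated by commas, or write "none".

W: no other strategy beats it everywhere (X at s2 (4>0); Y at s4 (6>2); Z at s2 (4>1)).
X: dominated, since Z does at least as well everywhere (s1: 8>6, s2: 1>0, s3: 2>0, s4: 8>4, s5: 4>1).
Y is not dominated — it holds its own against W at s1 (8>3); X at s1 (8>6); Z at s1 (8=8).
Z: no other strategy beats it everywhere (W at s1 (8>3); X at s1 (8>6); Y at s1 (8=8)).

X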